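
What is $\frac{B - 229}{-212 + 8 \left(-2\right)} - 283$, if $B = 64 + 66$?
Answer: $- \frac{21475}{76} \approx -282.57$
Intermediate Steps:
$B = 130$
$\frac{B - 229}{-212 + 8 \left(-2\right)} - 283 = \frac{130 - 229}{-212 + 8 \left(-2\right)} - 283 = - \frac{99}{-212 - 16} - 283 = - \frac{99}{-228} - 283 = \left(-99\right) \left(- \frac{1}{228}\right) - 283 = \frac{33}{76} - 283 = - \frac{21475}{76}$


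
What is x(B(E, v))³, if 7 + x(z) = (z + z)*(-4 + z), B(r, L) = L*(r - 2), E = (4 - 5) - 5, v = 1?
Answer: 6331625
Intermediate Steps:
E = -6 (E = -1 - 5 = -6)
B(r, L) = L*(-2 + r)
x(z) = -7 + 2*z*(-4 + z) (x(z) = -7 + (z + z)*(-4 + z) = -7 + (2*z)*(-4 + z) = -7 + 2*z*(-4 + z))
x(B(E, v))³ = (-7 - 8*(-2 - 6) + 2*(1*(-2 - 6))²)³ = (-7 - 8*(-8) + 2*(1*(-8))²)³ = (-7 - 8*(-8) + 2*(-8)²)³ = (-7 + 64 + 2*64)³ = (-7 + 64 + 128)³ = 185³ = 6331625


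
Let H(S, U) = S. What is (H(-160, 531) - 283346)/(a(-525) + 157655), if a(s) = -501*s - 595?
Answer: -283506/420085 ≈ -0.67488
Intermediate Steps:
a(s) = -595 - 501*s
(H(-160, 531) - 283346)/(a(-525) + 157655) = (-160 - 283346)/((-595 - 501*(-525)) + 157655) = -283506/((-595 + 263025) + 157655) = -283506/(262430 + 157655) = -283506/420085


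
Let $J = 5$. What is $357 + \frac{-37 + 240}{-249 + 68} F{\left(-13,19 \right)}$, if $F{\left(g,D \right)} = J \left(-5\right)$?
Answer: $\frac{69692}{181} \approx 385.04$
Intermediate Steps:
$F{\left(g,D \right)} = -25$ ($F{\left(g,D \right)} = 5 \left(-5\right) = -25$)
$357 + \frac{-37 + 240}{-249 + 68} F{\left(-13,19 \right)} = 357 + \frac{-37 + 240}{-249 + 68} \left(-25\right) = 357 + \frac{203}{-181} \left(-25\right) = 357 + 203 \left(- \frac{1}{181}\right) \left(-25\right) = 357 - - \frac{5075}{181} = 357 + \frac{5075}{181} = \frac{69692}{181}$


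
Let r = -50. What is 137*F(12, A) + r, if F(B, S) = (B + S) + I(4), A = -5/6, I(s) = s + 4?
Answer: 15455/6 ≈ 2575.8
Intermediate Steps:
I(s) = 4 + s
A = -⅚ (A = -5*⅙ = -⅚ ≈ -0.83333)
F(B, S) = 8 + B + S (F(B, S) = (B + S) + (4 + 4) = (B + S) + 8 = 8 + B + S)
137*F(12, A) + r = 137*(8 + 12 - ⅚) - 50 = 137*(115/6) - 50 = 15755/6 - 50 = 15455/6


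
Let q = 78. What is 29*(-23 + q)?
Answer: 1595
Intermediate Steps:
29*(-23 + q) = 29*(-23 + 78) = 29*55 = 1595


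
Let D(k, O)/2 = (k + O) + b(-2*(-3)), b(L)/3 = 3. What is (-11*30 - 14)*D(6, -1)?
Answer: -9632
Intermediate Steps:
b(L) = 9 (b(L) = 3*3 = 9)
D(k, O) = 18 + 2*O + 2*k (D(k, O) = 2*((k + O) + 9) = 2*((O + k) + 9) = 2*(9 + O + k) = 18 + 2*O + 2*k)
(-11*30 - 14)*D(6, -1) = (-11*30 - 14)*(18 + 2*(-1) + 2*6) = (-330 - 14)*(18 - 2 + 12) = -344*28 = -9632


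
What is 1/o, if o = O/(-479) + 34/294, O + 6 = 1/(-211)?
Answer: 14857143/1904422 ≈ 7.8014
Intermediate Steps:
O = -1267/211 (O = -6 + 1/(-211) = -6 - 1/211 = -1267/211 ≈ -6.0047)
o = 1904422/14857143 (o = -1267/211/(-479) + 34/294 = -1267/211*(-1/479) + 34*(1/294) = 1267/101069 + 17/147 = 1904422/14857143 ≈ 0.12818)
1/o = 1/(1904422/14857143) = 14857143/1904422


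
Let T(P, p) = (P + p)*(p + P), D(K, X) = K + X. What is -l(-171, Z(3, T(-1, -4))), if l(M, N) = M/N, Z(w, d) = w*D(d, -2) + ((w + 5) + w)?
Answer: 171/80 ≈ 2.1375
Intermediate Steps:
T(P, p) = (P + p)² (T(P, p) = (P + p)*(P + p) = (P + p)²)
Z(w, d) = 5 + 2*w + w*(-2 + d) (Z(w, d) = w*(d - 2) + ((w + 5) + w) = w*(-2 + d) + ((5 + w) + w) = w*(-2 + d) + (5 + 2*w) = 5 + 2*w + w*(-2 + d))
-l(-171, Z(3, T(-1, -4))) = -(-171)/(5 + (-1 - 4)²*3) = -(-171)/(5 + (-5)²*3) = -(-171)/(5 + 25*3) = -(-171)/(5 + 75) = -(-171)/80 = -1*(-171/80) = 171/80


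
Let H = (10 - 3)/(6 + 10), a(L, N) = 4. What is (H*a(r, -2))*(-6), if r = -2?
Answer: -21/2 ≈ -10.500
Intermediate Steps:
H = 7/16 ≈ 0.43750
(H*a(r, -2))*(-6) = ((7/16)*4)*(-6) = (7/4)*(-6) = -21/2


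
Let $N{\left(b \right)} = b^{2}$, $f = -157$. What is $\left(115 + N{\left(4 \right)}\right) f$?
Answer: $-20567$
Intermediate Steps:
$\left(115 + N{\left(4 \right)}\right) f = \left(115 + 4^{2}\right) \left(-157\right) = \left(115 + 16\right) \left(-157\right) = 131 \left(-157\right) = -20567$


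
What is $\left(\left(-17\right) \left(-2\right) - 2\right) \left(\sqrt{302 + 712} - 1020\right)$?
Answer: $-32640 + 416 \sqrt{6} \approx -31621.0$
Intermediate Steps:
$\left(\left(-17\right) \left(-2\right) - 2\right) \left(\sqrt{302 + 712} - 1020\right) = \left(34 - 2\right) \left(\sqrt{1014} - 1020\right) = 32 \left(13 \sqrt{6} - 1020\right) = 32 \left(-1020 + 13 \sqrt{6}\right) = -32640 + 416 \sqrt{6}$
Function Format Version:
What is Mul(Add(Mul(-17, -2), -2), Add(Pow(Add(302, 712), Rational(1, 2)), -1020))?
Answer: Add(-32640, Mul(416, Pow(6, Rational(1, 2)))) ≈ -31621.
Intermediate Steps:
Mul(Add(Mul(-17, -2), -2), Add(Pow(Add(302, 712), Rational(1, 2)), -1020)) = Mul(Add(34, -2), Add(Pow(1014, Rational(1, 2)), -1020)) = Mul(32, Add(Mul(13, Pow(6, Rational(1, 2))), -1020)) = Mul(32, Add(-1020, Mul(13, Pow(6, Rational(1, 2))))) = Add(-32640, Mul(416, Pow(6, Rational(1, 2))))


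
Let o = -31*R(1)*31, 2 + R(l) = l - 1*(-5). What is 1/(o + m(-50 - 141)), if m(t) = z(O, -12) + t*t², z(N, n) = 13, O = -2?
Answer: -1/6971702 ≈ -1.4344e-7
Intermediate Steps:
R(l) = 3 + l (R(l) = -2 + (l - 1*(-5)) = -2 + (l + 5) = -2 + (5 + l) = 3 + l)
o = -3844 (o = -31*(3 + 1)*31 = -31*4*31 = -124*31 = -3844)
m(t) = 13 + t³ (m(t) = 13 + t*t² = 13 + t³)
1/(o + m(-50 - 141)) = 1/(-3844 + (13 + (-50 - 141)³)) = 1/(-3844 + (13 + (-191)³)) = 1/(-3844 + (13 - 6967871)) = 1/(-3844 - 6967858) = 1/(-6971702) = -1/6971702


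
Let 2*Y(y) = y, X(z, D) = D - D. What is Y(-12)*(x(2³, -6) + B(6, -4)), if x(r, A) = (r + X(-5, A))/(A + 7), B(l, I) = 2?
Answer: -60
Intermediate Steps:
X(z, D) = 0
Y(y) = y/2
x(r, A) = r/(7 + A) (x(r, A) = (r + 0)/(A + 7) = r/(7 + A))
Y(-12)*(x(2³, -6) + B(6, -4)) = ((½)*(-12))*(2³/(7 - 6) + 2) = -6*(8/1 + 2) = -6*(8*1 + 2) = -6*(8 + 2) = -6*10 = -60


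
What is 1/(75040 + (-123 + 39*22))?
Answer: 1/75775 ≈ 1.3197e-5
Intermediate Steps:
1/(75040 + (-123 + 39*22)) = 1/(75040 + (-123 + 858)) = 1/(75040 + 735) = 1/75775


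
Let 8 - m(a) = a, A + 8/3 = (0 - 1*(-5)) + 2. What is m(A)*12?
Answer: 44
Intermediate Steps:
A = 13/3 (A = -8/3 + ((0 - 1*(-5)) + 2) = -8/3 + ((0 + 5) + 2) = -8/3 + (5 + 2) = -8/3 + 7 = 13/3 ≈ 4.3333)
m(a) = 8 - a
m(A)*12 = (8 - 1*13/3)*12 = (8 - 13/3)*12 = (11/3)*12 = 44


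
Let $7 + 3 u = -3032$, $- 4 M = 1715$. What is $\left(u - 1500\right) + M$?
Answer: $- \frac{11767}{4} \approx -2941.8$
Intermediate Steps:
$M = - \frac{1715}{4}$ ($M = \left(- \frac{1}{4}\right) 1715 = - \frac{1715}{4} \approx -428.75$)
$u = -1013$ ($u = - \frac{7}{3} + \frac{1}{3} \left(-3032\right) = - \frac{7}{3} - \frac{3032}{3} = -1013$)
$\left(u - 1500\right) + M = \left(-1013 - 1500\right) - \frac{1715}{4} = -2513 - \frac{1715}{4} = - \frac{11767}{4}$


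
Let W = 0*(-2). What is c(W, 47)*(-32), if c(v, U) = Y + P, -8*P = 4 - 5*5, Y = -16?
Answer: 428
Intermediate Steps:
W = 0
P = 21/8 (P = -(4 - 5*5)/8 = -(4 - 25)/8 = -⅛*(-21) = 21/8 ≈ 2.6250)
c(v, U) = -107/8 (c(v, U) = -16 + 21/8 = -107/8)
c(W, 47)*(-32) = -107/8*(-32) = 428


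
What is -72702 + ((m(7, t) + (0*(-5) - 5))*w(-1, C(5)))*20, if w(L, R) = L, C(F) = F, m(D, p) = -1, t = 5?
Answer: -72582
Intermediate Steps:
-72702 + ((m(7, t) + (0*(-5) - 5))*w(-1, C(5)))*20 = -72702 + ((-1 + (0*(-5) - 5))*(-1))*20 = -72702 + ((-1 + (0 - 5))*(-1))*20 = -72702 + ((-1 - 5)*(-1))*20 = -72702 - 6*(-1)*20 = -72702 + 6*20 = -72702 + 120 = -72582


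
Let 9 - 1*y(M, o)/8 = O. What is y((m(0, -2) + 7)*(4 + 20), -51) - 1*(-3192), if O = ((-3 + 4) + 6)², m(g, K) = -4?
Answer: 2872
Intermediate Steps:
O = 49 (O = (1 + 6)² = 7² = 49)
y(M, o) = -320 (y(M, o) = 72 - 8*49 = 72 - 392 = -320)
y((m(0, -2) + 7)*(4 + 20), -51) - 1*(-3192) = -320 - 1*(-3192) = -320 + 3192 = 2872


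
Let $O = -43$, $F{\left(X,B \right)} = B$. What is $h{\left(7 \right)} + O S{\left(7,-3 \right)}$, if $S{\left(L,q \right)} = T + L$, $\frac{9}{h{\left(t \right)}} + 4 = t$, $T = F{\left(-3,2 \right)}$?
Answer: $-384$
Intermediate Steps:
$T = 2$
$h{\left(t \right)} = \frac{9}{-4 + t}$
$S{\left(L,q \right)} = 2 + L$
$h{\left(7 \right)} + O S{\left(7,-3 \right)} = \frac{9}{-4 + 7} - 43 \left(2 + 7\right) = \frac{9}{3} - 387 = 9 \cdot \frac{1}{3} - 387 = 3 - 387 = -384$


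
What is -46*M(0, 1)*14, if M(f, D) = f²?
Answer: 0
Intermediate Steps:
-46*M(0, 1)*14 = -46*0²*14 = -46*0*14 = 0*14 = 0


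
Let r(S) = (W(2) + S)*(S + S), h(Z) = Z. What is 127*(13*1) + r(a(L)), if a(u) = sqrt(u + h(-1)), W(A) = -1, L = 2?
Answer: 1651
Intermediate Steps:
a(u) = sqrt(-1 + u) (a(u) = sqrt(u - 1) = sqrt(-1 + u))
r(S) = 2*S*(-1 + S) (r(S) = (-1 + S)*(S + S) = (-1 + S)*(2*S) = 2*S*(-1 + S))
127*(13*1) + r(a(L)) = 127*(13*1) + 2*sqrt(-1 + 2)*(-1 + sqrt(-1 + 2)) = 127*13 + 2*sqrt(1)*(-1 + sqrt(1)) = 1651 + 2*1*(-1 + 1) = 1651 + 2*1*0 = 1651 + 0 = 1651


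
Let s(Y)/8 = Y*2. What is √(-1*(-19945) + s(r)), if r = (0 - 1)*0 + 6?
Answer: 7*√409 ≈ 141.57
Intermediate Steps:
r = 6 (r = -1*0 + 6 = 0 + 6 = 6)
s(Y) = 16*Y (s(Y) = 8*(Y*2) = 8*(2*Y) = 16*Y)
√(-1*(-19945) + s(r)) = √(-1*(-19945) + 16*6) = √(19945 + 96) = √20041 = 7*√409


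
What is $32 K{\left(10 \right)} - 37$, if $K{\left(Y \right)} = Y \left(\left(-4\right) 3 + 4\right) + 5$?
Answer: $-2437$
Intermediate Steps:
$K{\left(Y \right)} = 5 - 8 Y$ ($K{\left(Y \right)} = Y \left(-12 + 4\right) + 5 = Y \left(-8\right) + 5 = - 8 Y + 5 = 5 - 8 Y$)
$32 K{\left(10 \right)} - 37 = 32 \left(5 - 80\right) - 37 = 32 \left(-75\right) - 37 = -2400 - 37 = -2437$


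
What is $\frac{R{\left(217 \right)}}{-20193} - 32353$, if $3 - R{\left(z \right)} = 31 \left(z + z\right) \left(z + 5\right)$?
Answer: $- \frac{216772448}{6731} \approx -32205.0$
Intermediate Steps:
$R{\left(z \right)} = 3 - 62 z \left(5 + z\right)$ ($R{\left(z \right)} = 3 - 31 \left(z + z\right) \left(z + 5\right) = 3 - 31 \cdot 2 z \left(5 + z\right) = 3 - 62 z \left(5 + z\right)$)
$\frac{R{\left(217 \right)}}{-20193} - 32353 = \frac{3 - 67270 - 62 \cdot 217^{2}}{-20193} - 32353 = \left(3 - 67270 - 2919518\right) \left(- \frac{1}{20193}\right) - 32353 = \left(-2986785\right) \left(- \frac{1}{20193}\right) - 32353 = \frac{995595}{6731} - 32353 = - \frac{216772448}{6731}$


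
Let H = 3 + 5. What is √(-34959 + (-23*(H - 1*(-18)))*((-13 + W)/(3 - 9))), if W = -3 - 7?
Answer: I*√335262/3 ≈ 193.01*I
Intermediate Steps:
H = 8
W = -10
√(-34959 + (-23*(H - 1*(-18)))*((-13 + W)/(3 - 9))) = √(-34959 + (-23*(8 - 1*(-18)))*((-13 - 10)/(3 - 9))) = √(-34959 + (-23*(8 + 18))*(-23/(-6))) = √(-34959 + (-23*26)*(-23*(-⅙))) = √(-34959 - 598*23/6) = √(-34959 - 6877/3) = √(-111754/3) = I*√335262/3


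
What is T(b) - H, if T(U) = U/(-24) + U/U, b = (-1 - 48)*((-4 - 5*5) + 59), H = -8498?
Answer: 34241/4 ≈ 8560.3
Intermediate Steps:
b = -1470 (b = -49*((-4 - 25) + 59) = -49*(-29 + 59) = -49*30 = -1470)
T(U) = 1 - U/24 (T(U) = U*(-1/24) + 1 = -U/24 + 1 = 1 - U/24)
T(b) - H = (1 - 1/24*(-1470)) - 1*(-8498) = (1 + 245/4) + 8498 = 249/4 + 8498 = 34241/4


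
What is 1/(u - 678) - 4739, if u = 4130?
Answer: -16359027/3452 ≈ -4739.0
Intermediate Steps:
1/(u - 678) - 4739 = 1/(4130 - 678) - 4739 = 1/3452 - 4739 = -16359027/3452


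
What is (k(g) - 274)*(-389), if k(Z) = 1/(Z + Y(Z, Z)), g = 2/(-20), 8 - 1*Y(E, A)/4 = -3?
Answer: 46787364/439 ≈ 1.0658e+5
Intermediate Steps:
Y(E, A) = 44 (Y(E, A) = 32 - 4*(-3) = 32 + 12 = 44)
g = -⅒ (g = 2*(-1/20) = -⅒ ≈ -0.10000)
k(Z) = 1/(44 + Z) (k(Z) = 1/(Z + 44) = 1/(44 + Z))
(k(g) - 274)*(-389) = (1/(44 - ⅒) - 274)*(-389) = (1/(439/10) - 274)*(-389) = (10/439 - 274)*(-389) = -120276/439*(-389) = 46787364/439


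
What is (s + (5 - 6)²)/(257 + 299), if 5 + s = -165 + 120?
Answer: -49/556 ≈ -0.088130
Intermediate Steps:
s = -50 (s = -5 + (-165 + 120) = -5 - 45 = -50)
(s + (5 - 6)²)/(257 + 299) = (-50 + (5 - 6)²)/(257 + 299) = (-50 + (-1)²)/556 = (-50 + 1)*(1/556) = -49*1/556 = -49/556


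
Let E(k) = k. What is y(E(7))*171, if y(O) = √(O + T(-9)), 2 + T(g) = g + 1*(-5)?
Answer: 513*I ≈ 513.0*I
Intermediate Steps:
T(g) = -7 + g (T(g) = -2 + (g + 1*(-5)) = -2 + (g - 5) = -2 + (-5 + g) = -7 + g)
y(O) = √(-16 + O) (y(O) = √(O + (-7 - 9)) = √(O - 16) = √(-16 + O))
y(E(7))*171 = √(-16 + 7)*171 = √(-9)*171 = (3*I)*171 = 513*I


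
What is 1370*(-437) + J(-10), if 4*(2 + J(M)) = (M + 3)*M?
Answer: -1197349/2 ≈ -5.9867e+5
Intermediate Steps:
J(M) = -2 + M*(3 + M)/4 (J(M) = -2 + ((M + 3)*M)/4 = -2 + ((3 + M)*M)/4 = -2 + (M*(3 + M))/4 = -2 + M*(3 + M)/4)
1370*(-437) + J(-10) = 1370*(-437) + (-2 + (1/4)*(-10)**2 + (3/4)*(-10)) = -598690 + (-2 + (1/4)*100 - 15/2) = -598690 + (-2 + 25 - 15/2) = -598690 + 31/2 = -1197349/2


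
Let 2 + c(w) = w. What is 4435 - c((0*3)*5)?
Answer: 4437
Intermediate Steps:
c(w) = -2 + w
4435 - c((0*3)*5) = 4435 - (-2 + (0*3)*5) = 4435 - (-2 + 0*5) = 4435 - (-2 + 0) = 4435 - 1*(-2) = 4435 + 2 = 4437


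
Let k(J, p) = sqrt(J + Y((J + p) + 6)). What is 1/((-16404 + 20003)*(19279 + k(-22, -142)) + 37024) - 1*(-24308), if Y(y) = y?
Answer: 7810057573769943019/321295769860347 - 7198*I*sqrt(5)/1606478849301735 ≈ 24308.0 - 1.0019e-11*I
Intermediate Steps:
k(J, p) = sqrt(6 + p + 2*J) (k(J, p) = sqrt(J + ((J + p) + 6)) = sqrt(J + (6 + J + p)) = sqrt(6 + p + 2*J))
1/((-16404 + 20003)*(19279 + k(-22, -142)) + 37024) - 1*(-24308) = 1/((-16404 + 20003)*(19279 + sqrt(6 - 142 + 2*(-22))) + 37024) - 1*(-24308) = 1/(3599*(19279 + sqrt(6 - 142 - 44)) + 37024) + 24308 = 1/(3599*(19279 + sqrt(-180)) + 37024) + 24308 = 1/(3599*(19279 + 6*I*sqrt(5)) + 37024) + 24308 = 1/((69385121 + 21594*I*sqrt(5)) + 37024) + 24308 = 1/(69422145 + 21594*I*sqrt(5)) + 24308 = 24308 + 1/(69422145 + 21594*I*sqrt(5))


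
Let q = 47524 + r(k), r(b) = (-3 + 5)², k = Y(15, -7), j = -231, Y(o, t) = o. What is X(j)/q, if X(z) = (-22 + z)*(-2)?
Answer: 253/23764 ≈ 0.010646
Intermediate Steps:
k = 15
r(b) = 4 (r(b) = 2² = 4)
X(z) = 44 - 2*z
q = 47528 (q = 47524 + 4 = 47528)
X(j)/q = (44 - 2*(-231))/47528 = (44 + 462)*(1/47528) = 506*(1/47528) = 253/23764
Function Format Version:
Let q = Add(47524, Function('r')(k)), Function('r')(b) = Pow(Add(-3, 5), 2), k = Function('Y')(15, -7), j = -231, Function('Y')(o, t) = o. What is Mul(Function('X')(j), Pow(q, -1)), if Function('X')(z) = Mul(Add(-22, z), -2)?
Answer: Rational(253, 23764) ≈ 0.010646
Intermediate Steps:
k = 15
Function('r')(b) = 4 (Function('r')(b) = Pow(2, 2) = 4)
Function('X')(z) = Add(44, Mul(-2, z))
q = 47528 (q = Add(47524, 4) = 47528)
Mul(Function('X')(j), Pow(q, -1)) = Mul(Add(44, Mul(-2, -231)), Pow(47528, -1)) = Mul(Add(44, 462), Rational(1, 47528)) = Mul(506, Rational(1, 47528)) = Rational(253, 23764)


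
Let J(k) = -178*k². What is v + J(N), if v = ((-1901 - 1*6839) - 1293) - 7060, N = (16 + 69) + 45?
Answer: -3025293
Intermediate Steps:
N = 130 (N = 85 + 45 = 130)
v = -17093 (v = ((-1901 - 6839) - 1293) - 7060 = (-8740 - 1293) - 7060 = -10033 - 7060 = -17093)
v + J(N) = -17093 - 178*130² = -17093 - 178*16900 = -17093 - 3008200 = -3025293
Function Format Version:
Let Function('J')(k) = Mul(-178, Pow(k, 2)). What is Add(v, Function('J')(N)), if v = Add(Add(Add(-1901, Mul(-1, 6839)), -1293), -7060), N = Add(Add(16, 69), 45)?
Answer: -3025293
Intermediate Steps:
N = 130 (N = Add(85, 45) = 130)
v = -17093 (v = Add(Add(Add(-1901, -6839), -1293), -7060) = Add(Add(-8740, -1293), -7060) = Add(-10033, -7060) = -17093)
Add(v, Function('J')(N)) = Add(-17093, Mul(-178, Pow(130, 2))) = Add(-17093, Mul(-178, 16900)) = Add(-17093, -3008200) = -3025293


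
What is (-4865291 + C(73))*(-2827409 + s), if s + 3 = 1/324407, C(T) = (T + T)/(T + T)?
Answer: 4462600867733753070/324407 ≈ 1.3756e+13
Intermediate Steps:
C(T) = 1 (C(T) = (2*T)/((2*T)) = (2*T)*(1/(2*T)) = 1)
s = -973220/324407 (s = -3 + 1/324407 = -973220/324407 ≈ -3.0000)
(-4865291 + C(73))*(-2827409 + s) = (-4865291 + 1)*(-2827409 - 973220/324407) = -4865290*(-917232244683/324407) = 4462600867733753070/324407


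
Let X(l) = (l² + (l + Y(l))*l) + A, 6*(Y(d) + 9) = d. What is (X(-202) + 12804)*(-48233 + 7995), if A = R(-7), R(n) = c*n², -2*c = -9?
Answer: -12463861333/3 ≈ -4.1546e+9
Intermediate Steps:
c = 9/2 (c = -½*(-9) = 9/2 ≈ 4.5000)
R(n) = 9*n²/2
A = 441/2 (A = (9/2)*(-7)² = (9/2)*49 = 441/2 ≈ 220.50)
Y(d) = -9 + d/6
X(l) = 441/2 + l² + l*(-9 + 7*l/6) (X(l) = (l² + (l + (-9 + l/6))*l) + 441/2 = (l² + (-9 + 7*l/6)*l) + 441/2 = (l² + l*(-9 + 7*l/6)) + 441/2 = 441/2 + l² + l*(-9 + 7*l/6))
(X(-202) + 12804)*(-48233 + 7995) = ((441/2 - 9*(-202) + (13/6)*(-202)²) + 12804)*(-48233 + 7995) = ((441/2 + 1818 + (13/6)*40804) + 12804)*(-40238) = ((441/2 + 1818 + 265226/3) + 12804)*(-40238) = (542683/6 + 12804)*(-40238) = (619507/6)*(-40238) = -12463861333/3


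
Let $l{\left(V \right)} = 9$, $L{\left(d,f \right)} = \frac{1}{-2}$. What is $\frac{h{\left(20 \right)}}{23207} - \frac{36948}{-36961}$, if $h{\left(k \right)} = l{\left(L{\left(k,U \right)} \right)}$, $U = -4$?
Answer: $\frac{37294995}{37293649} \approx 1.0$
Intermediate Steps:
$L{\left(d,f \right)} = - \frac{1}{2}$
$h{\left(k \right)} = 9$
$\frac{h{\left(20 \right)}}{23207} - \frac{36948}{-36961} = \frac{9}{23207} - \frac{36948}{-36961} = 9 \cdot \frac{1}{23207} - - \frac{36948}{36961} = \frac{9}{23207} + \frac{36948}{36961} = \frac{37294995}{37293649}$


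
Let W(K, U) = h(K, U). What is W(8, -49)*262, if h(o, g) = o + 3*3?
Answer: 4454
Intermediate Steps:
h(o, g) = 9 + o (h(o, g) = o + 9 = 9 + o)
W(K, U) = 9 + K
W(8, -49)*262 = (9 + 8)*262 = 17*262 = 4454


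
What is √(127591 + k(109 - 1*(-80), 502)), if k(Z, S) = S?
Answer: √128093 ≈ 357.90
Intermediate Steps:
√(127591 + k(109 - 1*(-80), 502)) = √(127591 + 502) = √128093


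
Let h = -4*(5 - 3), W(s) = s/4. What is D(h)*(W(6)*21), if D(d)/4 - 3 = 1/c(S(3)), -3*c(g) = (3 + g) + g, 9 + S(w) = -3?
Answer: 396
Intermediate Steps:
S(w) = -12 (S(w) = -9 - 3 = -12)
W(s) = s/4 (W(s) = s*(¼) = s/4)
c(g) = -1 - 2*g/3 (c(g) = -((3 + g) + g)/3 = -(3 + 2*g)/3 = -1 - 2*g/3)
h = -8 (h = -4*2 = -8)
D(d) = 88/7 (D(d) = 12 + 4/(-1 - ⅔*(-12)) = 12 + 4/(-1 + 8) = 12 + 4/7 = 88/7)
D(h)*(W(6)*21) = 88*(((¼)*6)*21)/7 = 88*((3/2)*21)/7 = (88/7)*(63/2) = 396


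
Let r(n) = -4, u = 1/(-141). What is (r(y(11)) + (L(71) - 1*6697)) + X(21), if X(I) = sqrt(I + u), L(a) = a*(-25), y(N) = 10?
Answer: -8476 + 4*sqrt(26085)/141 ≈ -8471.4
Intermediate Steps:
u = -1/141 ≈ -0.0070922
L(a) = -25*a
X(I) = sqrt(-1/141 + I) (X(I) = sqrt(I - 1/141) = sqrt(-1/141 + I))
(r(y(11)) + (L(71) - 1*6697)) + X(21) = (-4 + (-25*71 - 1*6697)) + sqrt(-141 + 19881*21)/141 = (-4 + (-1775 - 6697)) + sqrt(-141 + 417501)/141 = (-4 - 8472) + sqrt(417360)/141 = -8476 + (4*sqrt(26085))/141 = -8476 + 4*sqrt(26085)/141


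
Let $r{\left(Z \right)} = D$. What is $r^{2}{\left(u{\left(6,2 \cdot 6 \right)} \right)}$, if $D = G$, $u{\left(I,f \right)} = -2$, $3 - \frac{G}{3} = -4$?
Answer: $441$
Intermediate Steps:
$G = 21$ ($G = 9 - -12 = 9 + 12 = 21$)
$D = 21$
$r{\left(Z \right)} = 21$
$r^{2}{\left(u{\left(6,2 \cdot 6 \right)} \right)} = 21^{2} = 441$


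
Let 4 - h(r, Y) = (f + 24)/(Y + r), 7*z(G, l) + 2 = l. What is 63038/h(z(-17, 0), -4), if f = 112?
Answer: 472785/268 ≈ 1764.1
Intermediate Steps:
z(G, l) = -2/7 + l/7
h(r, Y) = 4 - 136/(Y + r) (h(r, Y) = 4 - (112 + 24)/(Y + r) = 4 - 136/(Y + r))
63038/h(z(-17, 0), -4) = 63038/((4*(-34 - 4 + (-2/7 + (⅐)*0))/(-4 + (-2/7 + (⅐)*0)))) = 63038/((4*(-34 - 4 + (-2/7 + 0))/(-4 + (-2/7 + 0)))) = 63038/((4*(-34 - 4 - 2/7)/(-4 - 2/7))) = 63038/((4*(-268/7)/(-30/7))) = 63038/((4*(-7/30)*(-268/7))) = 63038/(536/15) = 63038*(15/536) = 472785/268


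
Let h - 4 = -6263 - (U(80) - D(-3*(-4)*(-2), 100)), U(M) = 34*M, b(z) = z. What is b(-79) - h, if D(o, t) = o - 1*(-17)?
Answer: 8907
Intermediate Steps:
D(o, t) = 17 + o (D(o, t) = o + 17 = 17 + o)
h = -8986 (h = 4 + (-6263 - (34*80 - (17 - 3*(-4)*(-2)))) = 4 + (-6263 - (2720 - (17 + 12*(-2)))) = 4 + (-6263 - (2720 - (17 - 24))) = 4 + (-6263 - (2720 - 1*(-7))) = 4 + (-6263 - (2720 + 7)) = 4 + (-6263 - 1*2727) = 4 + (-6263 - 2727) = 4 - 8990 = -8986)
b(-79) - h = -79 - 1*(-8986) = -79 + 8986 = 8907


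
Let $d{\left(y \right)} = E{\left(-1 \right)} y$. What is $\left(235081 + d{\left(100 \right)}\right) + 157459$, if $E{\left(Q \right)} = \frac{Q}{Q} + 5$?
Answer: $393140$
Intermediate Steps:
$E{\left(Q \right)} = 6$ ($E{\left(Q \right)} = 1 + 5 = 6$)
$d{\left(y \right)} = 6 y$
$\left(235081 + d{\left(100 \right)}\right) + 157459 = \left(235081 + 6 \cdot 100\right) + 157459 = \left(235081 + 600\right) + 157459 = 235681 + 157459 = 393140$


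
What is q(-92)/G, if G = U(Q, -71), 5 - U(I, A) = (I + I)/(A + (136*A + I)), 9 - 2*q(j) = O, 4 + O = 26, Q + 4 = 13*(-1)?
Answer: -31668/24343 ≈ -1.3009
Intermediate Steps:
Q = -17 (Q = -4 + 13*(-1) = -4 - 13 = -17)
O = 22 (O = -4 + 26 = 22)
q(j) = -13/2 (q(j) = 9/2 - 1/2*22 = 9/2 - 11 = -13/2)
U(I, A) = 5 - 2*I/(I + 137*A) (U(I, A) = 5 - (I + I)/(A + (136*A + I)) = 5 - 2*I/(A + (I + 136*A)) = 5 - 2*I/(I + 137*A))
G = 24343/4872 (G = (3*(-17) + 685*(-71))/(-17 + 137*(-71)) = (-51 - 48635)/(-17 - 9727) = -48686/(-9744) = -1/9744*(-48686) = 24343/4872 ≈ 4.9965)
q(-92)/G = -13/(2*24343/4872) = -13/2*4872/24343 = -31668/24343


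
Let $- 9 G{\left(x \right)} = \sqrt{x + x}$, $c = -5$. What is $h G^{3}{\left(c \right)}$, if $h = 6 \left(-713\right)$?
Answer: $- \frac{14260 i \sqrt{10}}{243} \approx - 185.57 i$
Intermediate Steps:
$G{\left(x \right)} = - \frac{\sqrt{2} \sqrt{x}}{9}$ ($G{\left(x \right)} = - \frac{\sqrt{x + x}}{9} = - \frac{\sqrt{2 x}}{9} = - \frac{\sqrt{2} \sqrt{x}}{9}$)
$h = -4278$
$h G^{3}{\left(c \right)} = - 4278 \left(- \frac{\sqrt{2} \sqrt{-5}}{9}\right)^{3} = - 4278 \left(- \frac{\sqrt{2} i \sqrt{5}}{9}\right)^{3} = - 4278 \left(- \frac{i \sqrt{10}}{9}\right)^{3} = - 4278 \frac{10 i \sqrt{10}}{729} = - \frac{14260 i \sqrt{10}}{243}$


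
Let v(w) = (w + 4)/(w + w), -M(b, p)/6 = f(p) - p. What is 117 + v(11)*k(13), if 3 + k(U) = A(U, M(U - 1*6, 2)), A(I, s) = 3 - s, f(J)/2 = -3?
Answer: 927/11 ≈ 84.273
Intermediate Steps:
f(J) = -6 (f(J) = 2*(-3) = -6)
M(b, p) = 36 + 6*p (M(b, p) = -6*(-6 - p) = 36 + 6*p)
v(w) = (4 + w)/(2*w) (v(w) = (4 + w)/((2*w)) = (4 + w)*(1/(2*w)) = (4 + w)/(2*w))
k(U) = -48 (k(U) = -3 + (3 - (36 + 6*2)) = -3 + (3 - (36 + 12)) = -3 + (3 - 1*48) = -3 + (3 - 48) = -3 - 45 = -48)
117 + v(11)*k(13) = 117 + ((1/2)*(4 + 11)/11)*(-48) = 117 + ((1/2)*(1/11)*15)*(-48) = 117 + (15/22)*(-48) = 117 - 360/11 = 927/11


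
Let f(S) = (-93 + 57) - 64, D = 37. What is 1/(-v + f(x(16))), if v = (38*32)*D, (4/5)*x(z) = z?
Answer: -1/45092 ≈ -2.2177e-5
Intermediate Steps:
x(z) = 5*z/4
v = 44992 (v = (38*32)*37 = 1216*37 = 44992)
f(S) = -100 (f(S) = -36 - 64 = -100)
1/(-v + f(x(16))) = 1/(-1*44992 - 100) = 1/(-44992 - 100) = 1/(-45092) = -1/45092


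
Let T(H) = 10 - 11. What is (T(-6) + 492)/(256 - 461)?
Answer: -491/205 ≈ -2.3951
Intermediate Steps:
T(H) = -1
(T(-6) + 492)/(256 - 461) = (-1 + 492)/(256 - 461) = 491/(-205) = 491*(-1/205) = -491/205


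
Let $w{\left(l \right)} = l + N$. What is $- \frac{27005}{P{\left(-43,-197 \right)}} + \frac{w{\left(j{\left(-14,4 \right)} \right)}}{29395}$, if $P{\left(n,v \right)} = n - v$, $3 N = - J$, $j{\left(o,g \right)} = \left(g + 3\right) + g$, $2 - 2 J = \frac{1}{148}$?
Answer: $- \frac{32041071589}{182719320} \approx -175.36$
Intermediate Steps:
$J = \frac{295}{296}$ ($J = 1 - \frac{1}{2 \cdot 148} = 1 - \frac{1}{296} = \frac{295}{296} \approx 0.99662$)
$j{\left(o,g \right)} = 3 + 2 g$ ($j{\left(o,g \right)} = \left(3 + g\right) + g = 3 + 2 g$)
$N = - \frac{295}{888}$ ($N = \frac{\left(-1\right) \frac{295}{296}}{3} = \frac{1}{3} \left(- \frac{295}{296}\right) = - \frac{295}{888} \approx -0.33221$)
$w{\left(l \right)} = - \frac{295}{888} + l$ ($w{\left(l \right)} = l - \frac{295}{888} = - \frac{295}{888} + l$)
$- \frac{27005}{P{\left(-43,-197 \right)}} + \frac{w{\left(j{\left(-14,4 \right)} \right)}}{29395} = - \frac{27005}{-43 - -197} + \frac{- \frac{295}{888} + \left(3 + 2 \cdot 4\right)}{29395} = - \frac{27005}{-43 + 197} + \left(- \frac{295}{888} + \left(3 + 8\right)\right) \frac{1}{29395} = - \frac{27005}{154} + \left(- \frac{295}{888} + 11\right) \frac{1}{29395} = \left(-27005\right) \frac{1}{154} + \frac{9473}{888} \cdot \frac{1}{29395} = - \frac{2455}{14} + \frac{9473}{26102760} = - \frac{32041071589}{182719320}$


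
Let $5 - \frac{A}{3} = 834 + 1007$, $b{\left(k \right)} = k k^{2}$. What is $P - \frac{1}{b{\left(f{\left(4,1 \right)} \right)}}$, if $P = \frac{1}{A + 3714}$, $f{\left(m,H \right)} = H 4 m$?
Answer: $- \frac{2945}{3674112} \approx -0.00080155$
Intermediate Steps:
$f{\left(m,H \right)} = 4 H m$
$b{\left(k \right)} = k^{3}$
$A = -5508$ ($A = 15 - 3 \left(834 + 1007\right) = 15 - 5523 = -5508$)
$P = - \frac{1}{1794}$ ($P = \frac{1}{-5508 + 3714} = \frac{1}{-1794} = - \frac{1}{1794} \approx -0.00055741$)
$P - \frac{1}{b{\left(f{\left(4,1 \right)} \right)}} = - \frac{1}{1794} - \frac{1}{\left(4 \cdot 1 \cdot 4\right)^{3}} = - \frac{1}{1794} - \frac{1}{16^{3}} = - \frac{1}{1794} - \frac{1}{4096} = - \frac{2945}{3674112}$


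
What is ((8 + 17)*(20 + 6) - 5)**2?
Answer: 416025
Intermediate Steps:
((8 + 17)*(20 + 6) - 5)**2 = (25*26 - 5)**2 = (650 - 5)**2 = 645**2 = 416025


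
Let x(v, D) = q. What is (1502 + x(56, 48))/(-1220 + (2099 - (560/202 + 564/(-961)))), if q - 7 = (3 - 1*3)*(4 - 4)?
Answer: 146465049/85104503 ≈ 1.7210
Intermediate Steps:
q = 7 (q = 7 + (3 - 1*3)*(4 - 4) = 7 + (3 - 3)*0 = 7 + 0*0 = 7 + 0 = 7)
x(v, D) = 7
(1502 + x(56, 48))/(-1220 + (2099 - (560/202 + 564/(-961)))) = (1502 + 7)/(-1220 + (2099 - (560/202 + 564/(-961)))) = 1509/(-1220 + (2099 - (560*(1/202) + 564*(-1/961)))) = 1509/(-1220 + (2099 - (280/101 - 564/961))) = 1509/(-1220 + (2099 - 1*212116/97061)) = 1509/(-1220 + (2099 - 212116/97061)) = 1509/(-1220 + 203518923/97061) = 1509/(85104503/97061) = 1509*(97061/85104503) = 146465049/85104503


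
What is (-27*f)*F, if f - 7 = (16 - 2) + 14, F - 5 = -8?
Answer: 2835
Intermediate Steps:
F = -3 (F = 5 - 8 = -3)
f = 35 (f = 7 + ((16 - 2) + 14) = 7 + (14 + 14) = 7 + 28 = 35)
(-27*f)*F = -27*35*(-3) = -945*(-3) = 2835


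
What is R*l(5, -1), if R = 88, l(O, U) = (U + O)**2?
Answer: 1408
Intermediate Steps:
l(O, U) = (O + U)**2
R*l(5, -1) = 88*(5 - 1)**2 = 88*4**2 = 88*16 = 1408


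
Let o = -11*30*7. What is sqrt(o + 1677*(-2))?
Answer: 4*I*sqrt(354) ≈ 75.26*I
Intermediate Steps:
o = -2310 (o = -330*7 = -2310)
sqrt(o + 1677*(-2)) = sqrt(-2310 + 1677*(-2)) = sqrt(-2310 - 3354) = sqrt(-5664) = 4*I*sqrt(354)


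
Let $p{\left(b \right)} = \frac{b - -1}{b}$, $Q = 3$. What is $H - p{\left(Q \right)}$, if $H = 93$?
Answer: $\frac{275}{3} \approx 91.667$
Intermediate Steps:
$p{\left(b \right)} = \frac{1 + b}{b}$ ($p{\left(b \right)} = \frac{b + 1}{b} = \frac{1 + b}{b}$)
$H - p{\left(Q \right)} = 93 - \frac{1 + 3}{3} = 93 - \frac{1}{3} \cdot 4 = 93 - \frac{4}{3} = \frac{275}{3}$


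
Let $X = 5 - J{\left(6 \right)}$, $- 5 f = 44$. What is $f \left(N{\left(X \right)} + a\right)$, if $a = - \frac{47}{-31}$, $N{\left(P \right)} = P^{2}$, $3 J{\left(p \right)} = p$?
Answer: $- \frac{14344}{155} \approx -92.542$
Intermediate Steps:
$J{\left(p \right)} = \frac{p}{3}$
$f = - \frac{44}{5}$ ($f = \left(- \frac{1}{5}\right) 44 = - \frac{44}{5} \approx -8.8$)
$X = 3$ ($X = 5 - \frac{1}{3} \cdot 6 = 5 - 2 = 3$)
$a = \frac{47}{31}$ ($a = \left(-47\right) \left(- \frac{1}{31}\right) = \frac{47}{31} \approx 1.5161$)
$f \left(N{\left(X \right)} + a\right) = - \frac{44 \left(3^{2} + \frac{47}{31}\right)}{5} = - \frac{44 \left(9 + \frac{47}{31}\right)}{5} = \left(- \frac{44}{5}\right) \frac{326}{31} = - \frac{14344}{155}$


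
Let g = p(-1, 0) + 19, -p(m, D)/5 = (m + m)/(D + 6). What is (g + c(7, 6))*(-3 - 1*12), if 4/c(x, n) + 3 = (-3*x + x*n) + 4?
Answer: -3440/11 ≈ -312.73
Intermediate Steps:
c(x, n) = 4/(1 - 3*x + n*x) (c(x, n) = 4/(-3 + ((-3*x + x*n) + 4)) = 4/(-3 + ((-3*x + n*x) + 4)) = 4/(-3 + (4 - 3*x + n*x)) = 4/(1 - 3*x + n*x))
p(m, D) = -10*m/(6 + D) (p(m, D) = -5*(m + m)/(D + 6) = -5*2*m/(6 + D) = -10*m/(6 + D))
g = 62/3 (g = -10*(-1)/(6 + 0) + 19 = -10*(-1)/6 + 19 = -10*(-1)*1/6 + 19 = 5/3 + 19 = 62/3 ≈ 20.667)
(g + c(7, 6))*(-3 - 1*12) = (62/3 + 4/(1 - 3*7 + 6*7))*(-3 - 1*12) = (62/3 + 4/(1 - 21 + 42))*(-3 - 12) = (62/3 + 4/22)*(-15) = (62/3 + 4*(1/22))*(-15) = (62/3 + 2/11)*(-15) = (688/33)*(-15) = -3440/11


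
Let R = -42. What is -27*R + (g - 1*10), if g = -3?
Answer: 1121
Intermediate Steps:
-27*R + (g - 1*10) = -27*(-42) + (-3 - 1*10) = 1134 + (-3 - 10) = 1134 - 13 = 1121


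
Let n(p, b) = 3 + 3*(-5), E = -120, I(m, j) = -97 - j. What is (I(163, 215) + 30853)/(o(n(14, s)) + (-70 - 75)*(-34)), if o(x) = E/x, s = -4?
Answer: 30541/4940 ≈ 6.1824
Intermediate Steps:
n(p, b) = -12 (n(p, b) = 3 - 15 = -12)
o(x) = -120/x
(I(163, 215) + 30853)/(o(n(14, s)) + (-70 - 75)*(-34)) = ((-97 - 1*215) + 30853)/(-120/(-12) + (-70 - 75)*(-34)) = ((-97 - 215) + 30853)/(-120*(-1/12) - 145*(-34)) = (-312 + 30853)/(10 + 4930) = 30541/4940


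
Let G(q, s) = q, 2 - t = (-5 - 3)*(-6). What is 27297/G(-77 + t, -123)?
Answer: -9099/41 ≈ -221.93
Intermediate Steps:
t = -46 (t = 2 - (-5 - 3)*(-6) = 2 - (-8)*(-6) = 2 - 1*48 = 2 - 48 = -46)
27297/G(-77 + t, -123) = 27297/(-77 - 46) = 27297/(-123) = 27297*(-1/123) = -9099/41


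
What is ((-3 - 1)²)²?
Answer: 256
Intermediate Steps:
((-3 - 1)²)² = ((-4)²)² = 16² = 256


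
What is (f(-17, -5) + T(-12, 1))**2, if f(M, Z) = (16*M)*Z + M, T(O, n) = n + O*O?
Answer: 2214144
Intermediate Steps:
T(O, n) = n + O**2
f(M, Z) = M + 16*M*Z (f(M, Z) = 16*M*Z + M = M + 16*M*Z)
(f(-17, -5) + T(-12, 1))**2 = (-17*(1 + 16*(-5)) + (1 + (-12)**2))**2 = (-17*(1 - 80) + (1 + 144))**2 = (-17*(-79) + 145)**2 = (1343 + 145)**2 = 1488**2 = 2214144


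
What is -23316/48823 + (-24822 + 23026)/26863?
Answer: -714023816/1311532249 ≈ -0.54442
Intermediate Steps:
-23316/48823 + (-24822 + 23026)/26863 = -23316*1/48823 - 1796*1/26863 = -23316/48823 - 1796/26863 = -714023816/1311532249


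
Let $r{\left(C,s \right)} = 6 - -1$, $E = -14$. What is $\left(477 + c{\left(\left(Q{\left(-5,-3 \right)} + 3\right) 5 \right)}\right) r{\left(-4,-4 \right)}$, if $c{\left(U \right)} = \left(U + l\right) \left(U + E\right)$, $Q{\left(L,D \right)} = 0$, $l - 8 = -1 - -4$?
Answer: $3521$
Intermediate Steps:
$l = 11$ ($l = 8 - -3 = 8 + \left(-1 + 4\right) = 8 + 3 = 11$)
$r{\left(C,s \right)} = 7$ ($r{\left(C,s \right)} = 6 + 1 = 7$)
$c{\left(U \right)} = \left(-14 + U\right) \left(11 + U\right)$ ($c{\left(U \right)} = \left(U + 11\right) \left(U - 14\right) = \left(11 + U\right) \left(-14 + U\right) = \left(-14 + U\right) \left(11 + U\right)$)
$\left(477 + c{\left(\left(Q{\left(-5,-3 \right)} + 3\right) 5 \right)}\right) r{\left(-4,-4 \right)} = \left(477 - \left(154 - 25 \left(0 + 3\right)^{2} + 3 \left(0 + 3\right) 5\right)\right) 7 = \left(477 - \left(154 - 225 + 3 \cdot 3 \cdot 5\right)\right) 7 = \left(477 - \left(199 - 225\right)\right) 7 = \left(477 - -26\right) 7 = \left(477 + 26\right) 7 = 503 \cdot 7 = 3521$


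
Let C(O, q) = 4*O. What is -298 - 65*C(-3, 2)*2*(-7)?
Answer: -11218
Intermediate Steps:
-298 - 65*C(-3, 2)*2*(-7) = -298 - 65*(4*(-3))*2*(-7) = -298 - 65*(-12*2)*(-7) = -298 - (-1560)*(-7) = -298 - 65*168 = -298 - 10920 = -11218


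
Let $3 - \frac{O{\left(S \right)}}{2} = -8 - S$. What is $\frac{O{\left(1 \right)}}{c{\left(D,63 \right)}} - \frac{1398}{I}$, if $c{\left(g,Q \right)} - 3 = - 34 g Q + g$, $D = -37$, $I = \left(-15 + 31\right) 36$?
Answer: $- \frac{4613989}{1901280} \approx -2.4268$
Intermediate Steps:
$O{\left(S \right)} = 22 + 2 S$ ($O{\left(S \right)} = 6 - 2 \left(-8 - S\right) = 6 + \left(16 + 2 S\right) = 22 + 2 S$)
$I = 576$ ($I = 16 \cdot 36 = 576$)
$c{\left(g,Q \right)} = 3 + g - 34 Q g$ ($c{\left(g,Q \right)} = 3 + \left(- 34 g Q + g\right) = 3 - \left(- g + 34 Q g\right) = 3 + g - 34 Q g$)
$\frac{O{\left(1 \right)}}{c{\left(D,63 \right)}} - \frac{1398}{I} = \frac{22 + 2 \cdot 1}{3 - 37 - 2142 \left(-37\right)} - \frac{1398}{576} = \frac{22 + 2}{3 - 37 + 79254} - \frac{233}{96} = \frac{24}{79220} - \frac{233}{96} = 24 \cdot \frac{1}{79220} - \frac{233}{96} = \frac{6}{19805} - \frac{233}{96} = - \frac{4613989}{1901280}$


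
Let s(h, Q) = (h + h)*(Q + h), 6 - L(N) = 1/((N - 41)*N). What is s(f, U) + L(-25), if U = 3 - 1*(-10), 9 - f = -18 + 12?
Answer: 1395899/1650 ≈ 846.00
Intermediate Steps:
f = 15 (f = 9 - (-18 + 12) = 9 - 1*(-6) = 9 + 6 = 15)
L(N) = 6 - 1/(N*(-41 + N)) (L(N) = 6 - 1/((N - 41)*N) = 6 - 1/((-41 + N)*N) = 6 - 1/(N*(-41 + N)))
U = 13 (U = 3 + 10 = 13)
s(h, Q) = 2*h*(Q + h) (s(h, Q) = (2*h)*(Q + h) = 2*h*(Q + h))
s(f, U) + L(-25) = 2*15*(13 + 15) + (-1 - 246*(-25) + 6*(-25)²)/((-25)*(-41 - 25)) = 2*15*28 - 1/25*(-1 + 6150 + 6*625)/(-66) = 840 - 1/25*(-1/66)*(-1 + 6150 + 3750) = 840 - 1/25*(-1/66)*9899 = 840 + 9899/1650 = 1395899/1650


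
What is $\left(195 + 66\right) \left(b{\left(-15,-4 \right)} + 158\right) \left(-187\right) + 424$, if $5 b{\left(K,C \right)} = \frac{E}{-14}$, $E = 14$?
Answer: $- \frac{38506603}{5} \approx -7.7013 \cdot 10^{6}$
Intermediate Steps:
$b{\left(K,C \right)} = - \frac{1}{5}$ ($b{\left(K,C \right)} = \frac{14 \frac{1}{-14}}{5} = \frac{14 \left(- \frac{1}{14}\right)}{5} = \frac{1}{5} \left(-1\right) = - \frac{1}{5}$)
$\left(195 + 66\right) \left(b{\left(-15,-4 \right)} + 158\right) \left(-187\right) + 424 = \left(195 + 66\right) \left(- \frac{1}{5} + 158\right) \left(-187\right) + 424 = 261 \cdot \frac{789}{5} \left(-187\right) + 424 = \frac{205929}{5} \left(-187\right) + 424 = - \frac{38508723}{5} + 424 = - \frac{38506603}{5}$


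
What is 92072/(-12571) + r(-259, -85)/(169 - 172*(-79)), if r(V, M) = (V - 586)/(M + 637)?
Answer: -699192868703/95462464344 ≈ -7.3243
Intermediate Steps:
r(V, M) = (-586 + V)/(637 + M)
92072/(-12571) + r(-259, -85)/(169 - 172*(-79)) = 92072/(-12571) + ((-586 - 259)/(637 - 85))/(169 - 172*(-79)) = 92072*(-1/12571) + (-845/552)/(169 + 13588) = -92072/12571 + ((1/552)*(-845))/13757 = -92072/12571 - 845/552*1/13757 = -92072/12571 - 845/7593864 = -699192868703/95462464344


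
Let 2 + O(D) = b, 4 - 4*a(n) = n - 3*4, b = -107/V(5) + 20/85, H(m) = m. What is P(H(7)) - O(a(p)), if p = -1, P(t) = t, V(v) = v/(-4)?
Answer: -6531/85 ≈ -76.835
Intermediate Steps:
V(v) = -v/4 (V(v) = v*(-1/4) = -v/4)
b = 7296/85 (b = -107/((-1/4*5)) + 20/85 = -107/(-5/4) + 20*(1/85) = -107*(-4/5) + 4/17 = 428/5 + 4/17 = 7296/85 ≈ 85.835)
a(n) = 4 - n/4 (a(n) = 1 - (n - 3*4)/4 = 1 - (n - 12)/4 = 1 - (-12 + n)/4 = 1 + (3 - n/4) = 4 - n/4)
O(D) = 7126/85 (O(D) = -2 + 7296/85 = 7126/85)
P(H(7)) - O(a(p)) = 7 - 1*7126/85 = 7 - 7126/85 = -6531/85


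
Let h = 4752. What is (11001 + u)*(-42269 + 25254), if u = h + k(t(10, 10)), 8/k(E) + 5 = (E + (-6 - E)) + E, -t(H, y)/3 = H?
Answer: -268033975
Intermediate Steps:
t(H, y) = -3*H
k(E) = 8/(-11 + E) (k(E) = 8/(-5 + ((E + (-6 - E)) + E)) = 8/(-5 + (-6 + E)) = 8/(-11 + E))
u = 194824/41 (u = 4752 + 8/(-11 - 3*10) = 4752 + 8/(-11 - 30) = 4752 + 8/(-41) = 4752 + 8*(-1/41) = 4752 - 8/41 = 194824/41 ≈ 4751.8)
(11001 + u)*(-42269 + 25254) = (11001 + 194824/41)*(-42269 + 25254) = (645865/41)*(-17015) = -268033975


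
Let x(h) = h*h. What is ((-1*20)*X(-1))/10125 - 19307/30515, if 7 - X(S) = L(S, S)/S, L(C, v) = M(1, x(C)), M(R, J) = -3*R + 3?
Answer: -7990219/12358575 ≈ -0.64653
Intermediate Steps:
x(h) = h²
M(R, J) = 3 - 3*R
L(C, v) = 0 (L(C, v) = 3 - 3*1 = 3 - 3 = 0)
X(S) = 7 (X(S) = 7 - 0/S = 7 - 1*0 = 7 + 0 = 7)
((-1*20)*X(-1))/10125 - 19307/30515 = (-1*20*7)/10125 - 19307/30515 = -20*7*(1/10125) - 19307*1/30515 = -140*1/10125 - 19307/30515 = -28/2025 - 19307/30515 = -7990219/12358575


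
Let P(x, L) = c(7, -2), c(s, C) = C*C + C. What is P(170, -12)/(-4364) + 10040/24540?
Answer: 1094137/2677314 ≈ 0.40867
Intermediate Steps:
c(s, C) = C + C**2 (c(s, C) = C**2 + C = C + C**2)
P(x, L) = 2 (P(x, L) = -2*(1 - 2) = -2*(-1) = 2)
P(170, -12)/(-4364) + 10040/24540 = 2/(-4364) + 10040/24540 = 2*(-1/4364) + 10040*(1/24540) = -1/2182 + 502/1227 = 1094137/2677314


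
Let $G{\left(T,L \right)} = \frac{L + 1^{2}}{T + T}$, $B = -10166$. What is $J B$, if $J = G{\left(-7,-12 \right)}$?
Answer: $- \frac{55913}{7} \approx -7987.6$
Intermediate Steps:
$G{\left(T,L \right)} = \frac{1 + L}{2 T}$ ($G{\left(T,L \right)} = \frac{L + 1}{2 T} = \left(1 + L\right) \frac{1}{2 T} = \frac{1 + L}{2 T}$)
$J = \frac{11}{14}$ ($J = \frac{1 - 12}{2 \left(-7\right)} = \frac{1}{2} \left(- \frac{1}{7}\right) \left(-11\right) = \frac{11}{14} \approx 0.78571$)
$J B = \frac{11}{14} \left(-10166\right) = - \frac{55913}{7}$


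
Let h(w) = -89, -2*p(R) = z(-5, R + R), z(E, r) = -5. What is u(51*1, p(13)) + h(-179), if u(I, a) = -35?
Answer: -124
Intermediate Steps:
p(R) = 5/2 (p(R) = -½*(-5) = 5/2)
u(51*1, p(13)) + h(-179) = -35 - 89 = -124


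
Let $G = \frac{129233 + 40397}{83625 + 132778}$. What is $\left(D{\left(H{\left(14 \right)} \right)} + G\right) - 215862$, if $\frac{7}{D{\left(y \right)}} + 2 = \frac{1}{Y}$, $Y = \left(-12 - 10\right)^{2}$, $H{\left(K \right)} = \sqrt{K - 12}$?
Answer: $- \frac{45172218442416}{209261701} \approx -2.1586 \cdot 10^{5}$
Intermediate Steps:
$H{\left(K \right)} = \sqrt{-12 + K}$
$Y = 484$ ($Y = \left(-22\right)^{2} = 484$)
$D{\left(y \right)} = - \frac{3388}{967}$ ($D{\left(y \right)} = \frac{7}{-2 + \frac{1}{484}} = \frac{7}{- \frac{967}{484}} = 7 \left(- \frac{484}{967}\right) = - \frac{3388}{967}$)
$G = \frac{169630}{216403} \approx 0.78386$
$\left(D{\left(H{\left(14 \right)} \right)} + G\right) - 215862 = \left(- \frac{3388}{967} + \frac{169630}{216403}\right) - 215862 = - \frac{569141154}{209261701} - 215862 = - \frac{45172218442416}{209261701}$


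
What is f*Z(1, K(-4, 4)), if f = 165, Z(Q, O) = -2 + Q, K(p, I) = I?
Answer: -165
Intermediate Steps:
f*Z(1, K(-4, 4)) = 165*(-2 + 1) = 165*(-1) = -165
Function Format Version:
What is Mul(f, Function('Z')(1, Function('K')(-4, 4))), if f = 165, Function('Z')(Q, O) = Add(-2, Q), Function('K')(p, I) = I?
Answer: -165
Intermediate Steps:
Mul(f, Function('Z')(1, Function('K')(-4, 4))) = Mul(165, Add(-2, 1)) = Mul(165, -1) = -165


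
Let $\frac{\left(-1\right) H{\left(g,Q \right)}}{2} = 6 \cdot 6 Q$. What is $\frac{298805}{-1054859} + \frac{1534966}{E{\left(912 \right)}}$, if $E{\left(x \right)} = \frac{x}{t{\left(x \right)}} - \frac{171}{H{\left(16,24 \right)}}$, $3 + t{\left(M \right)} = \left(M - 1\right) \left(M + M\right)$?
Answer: $\frac{4415205871763408089}{286224386201} \approx 1.5426 \cdot 10^{7}$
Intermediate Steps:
$t{\left(M \right)} = -3 + 2 M \left(-1 + M\right)$ ($t{\left(M \right)} = -3 + \left(M - 1\right) \left(M + M\right) = -3 + \left(-1 + M\right) 2 M = -3 + 2 M \left(-1 + M\right)$)
$H{\left(g,Q \right)} = - 72 Q$ ($H{\left(g,Q \right)} = - 2 \cdot 6 \cdot 6 Q = - 2 \cdot 36 Q = - 72 Q$)
$E{\left(x \right)} = \frac{19}{192} + \frac{x}{-3 - 2 x + 2 x^{2}}$ ($E{\left(x \right)} = \frac{x}{-3 - 2 x + 2 x^{2}} - \frac{171}{\left(-72\right) 24} = \frac{x}{-3 - 2 x + 2 x^{2}} - \frac{171}{-1728} = \frac{x}{-3 - 2 x + 2 x^{2}} - - \frac{19}{192} = \frac{x}{-3 - 2 x + 2 x^{2}} + \frac{19}{192} = \frac{19}{192} + \frac{x}{-3 - 2 x + 2 x^{2}}$)
$\frac{298805}{-1054859} + \frac{1534966}{E{\left(912 \right)}} = \frac{298805}{-1054859} + \frac{1534966}{\frac{1}{192} \frac{1}{3 - 2 \cdot 912^{2} + 2 \cdot 912} \left(57 - 140448 - 38 \cdot 912^{2}\right)} = 298805 \left(- \frac{1}{1054859}\right) + \frac{1534966}{\frac{1}{192} \frac{1}{3 - 1663488 + 1824} \left(57 - 140448 - 31606272\right)} = - \frac{22985}{81143} + \frac{1534966}{\frac{1}{192} \frac{1}{3 - 1663488 + 1824} \left(57 - 140448 - 31606272\right)} = - \frac{22985}{81143} + \frac{1534966}{\frac{1}{192} \frac{1}{-1661661} \left(-31746663\right)} = - \frac{22985}{81143} + \frac{1534966}{\frac{1}{192} \left(- \frac{1}{1661661}\right) \left(-31746663\right)} = - \frac{22985}{81143} + \frac{1534966}{\frac{3527407}{35448768}} = - \frac{22985}{81143} + 1534966 \cdot \frac{35448768}{3527407} = - \frac{22985}{81143} + \frac{54412653621888}{3527407} = \frac{4415205871763408089}{286224386201}$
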